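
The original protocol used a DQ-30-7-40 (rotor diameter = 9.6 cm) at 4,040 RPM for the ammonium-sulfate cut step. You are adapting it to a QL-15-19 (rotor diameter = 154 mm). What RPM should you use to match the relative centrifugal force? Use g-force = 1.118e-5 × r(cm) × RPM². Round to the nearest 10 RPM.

3190 RPM

Original rotor: r = 9.6 / 2 = 4.8 cm
RCF = 1.118 × 10⁻⁵ × r × N²
RCF_original = 1.118 × 10⁻⁵ × 4.8 × (4040)² = 1.118 × 10⁻⁵ × 4.8 × 16,321,600 ≈ 875.9 × g
Your rotor: r = 154 mm / 2 = 77 mm = 7.7 cm
875.9 = 1.118 × 10⁻⁵ × 7.7 × N²
N² = 875.9 / (8.6086 × 10⁻⁵) = 10,174,709
N ≈ √10,174,709 ≈ 3,189.8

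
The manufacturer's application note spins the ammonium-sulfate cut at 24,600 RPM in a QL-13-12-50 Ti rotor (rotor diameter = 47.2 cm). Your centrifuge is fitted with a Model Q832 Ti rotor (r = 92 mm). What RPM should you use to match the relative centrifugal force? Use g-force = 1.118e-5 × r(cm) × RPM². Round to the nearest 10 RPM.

≈ 39400 RPM

Original rotor: r = 47.2 / 2 = 23.6 cm
RCF = 1.118 × 10⁻⁵ × r × N²
RCF_original = 1.118 × 10⁻⁵ × 23.6 × (24600)² = 1.118 × 10⁻⁵ × 23.6 × 605,160,000 ≈ 159,670.3 × g
Your rotor: r = 92 mm = 9.2 cm
159,670.3 = 1.118 × 10⁻⁵ × 9.2 × N²
N² = 159,670.3 / (10.2856 × 10⁻⁵) = 1,552,367,387
N ≈ √1,552,367,387 ≈ 39,400.1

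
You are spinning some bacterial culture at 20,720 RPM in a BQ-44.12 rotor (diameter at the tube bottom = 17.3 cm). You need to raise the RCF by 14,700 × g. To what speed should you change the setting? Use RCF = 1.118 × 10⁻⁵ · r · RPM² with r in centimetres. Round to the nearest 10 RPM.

r = 17.3 / 2 = 8.65 cm
Current RCF = 1.118 × 10⁻⁵ × 8.65 × (20720)² = 1.118 × 10⁻⁵ × 8.65 × 429,318,400 ≈ 41,518.1 × g
Target RCF = 41,518.1 + 14,700 = 56,218.1 × g
N² = 56,218.1 / (9.6707 × 10⁻⁵) = 581,323,999
N ≈ √581,323,999 ≈ 24,110.7

24110 RPM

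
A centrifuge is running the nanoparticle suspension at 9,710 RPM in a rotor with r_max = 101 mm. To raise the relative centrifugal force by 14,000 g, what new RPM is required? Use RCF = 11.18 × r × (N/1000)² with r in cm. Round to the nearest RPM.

N₂ ≈ 14774 RPM

r = 101 mm = 10.1 cm
Current RCF = 11.18 × 10.1 × (9.71)² = 11.18 × 10.1 × 94.2841 ≈ 10,646.4 × g
Target RCF = 10,646.4 + 14,000 = 24,646.4 × g
(N/1000)² = 24,646.4 / 112.918 = 218.2681
N = 1000 × √218.2681 ≈ 14,773.9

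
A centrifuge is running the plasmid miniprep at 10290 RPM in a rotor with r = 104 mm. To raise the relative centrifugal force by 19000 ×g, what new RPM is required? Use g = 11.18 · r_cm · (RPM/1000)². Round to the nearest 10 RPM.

r = 104 mm = 10.4 cm
Current RCF = 11.18 × 10.4 × (10.29)² = 11.18 × 10.4 × 105.8841 ≈ 12,311.4 × g
Target RCF = 12,311.4 + 19,000 = 31,311.4 × g
(N/1000)² = 31,311.4 / 116.272 = 269.2944
N = 1000 × √269.2944 ≈ 16,410.2

16410 RPM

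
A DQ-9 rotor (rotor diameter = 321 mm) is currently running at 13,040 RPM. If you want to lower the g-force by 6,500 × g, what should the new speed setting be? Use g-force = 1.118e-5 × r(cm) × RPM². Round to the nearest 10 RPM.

r = 321 mm / 2 = 160.5 mm = 16.05 cm
Current RCF = 1.118 × 10⁻⁵ × 16.05 × (13040)² = 1.118 × 10⁻⁵ × 16.05 × 170,041,600 ≈ 30,512.1 × g
Target RCF = 30,512.1 − 6,500 = 24,012.1 × g
N² = 24,012.1 / (17.9439 × 10⁻⁵) = 133,817,620
N ≈ √133,817,620 ≈ 11,568.0

≈ 11570 RPM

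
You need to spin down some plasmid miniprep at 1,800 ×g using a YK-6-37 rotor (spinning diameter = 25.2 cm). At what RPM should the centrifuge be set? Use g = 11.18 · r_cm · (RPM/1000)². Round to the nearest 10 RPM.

≈ 3570 RPM

r = 25.2 / 2 = 12.6 cm
RCF = 11.18 × r × (N/1000)²
1,800 = 11.18 × 12.6 × (N/1000)²
(N/1000)² = 1,800 / 140.868 = 12.77792
N = 1000 × √12.77792 ≈ 3,574.6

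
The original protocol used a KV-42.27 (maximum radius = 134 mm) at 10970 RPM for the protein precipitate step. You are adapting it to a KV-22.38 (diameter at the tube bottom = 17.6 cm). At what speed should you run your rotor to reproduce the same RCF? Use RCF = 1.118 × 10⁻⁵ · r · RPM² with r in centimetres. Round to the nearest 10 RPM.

Original rotor: r = 134 mm = 13.4 cm
RCF_original = 1.118 × 10⁻⁵ × 13.4 × (10970)² = 1.118 × 10⁻⁵ × 13.4 × 120,340,900 ≈ 18,028.5 × g
Your rotor: r = 17.6 / 2 = 8.8 cm
18,028.5 = 1.118 × 10⁻⁵ × 8.8 × N²
N² = 18,028.5 / (9.8384 × 10⁻⁵) = 183,246,260
N ≈ √183,246,260 ≈ 13,536.8

≈ 13540 RPM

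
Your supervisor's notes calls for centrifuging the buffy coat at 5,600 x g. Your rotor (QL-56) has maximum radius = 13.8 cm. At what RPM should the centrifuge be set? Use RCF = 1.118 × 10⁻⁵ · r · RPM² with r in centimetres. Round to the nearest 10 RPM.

6020 RPM

5,600 = 1.118 × 10⁻⁵ × 13.8 × N²
N² = 5,600 / (15.4284 × 10⁻⁵) = 36,296,700
N ≈ √36,296,700 ≈ 6,024.7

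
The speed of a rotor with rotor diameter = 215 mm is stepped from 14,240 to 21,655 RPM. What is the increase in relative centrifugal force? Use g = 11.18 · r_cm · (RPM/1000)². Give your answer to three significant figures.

r = 215 mm / 2 = 107.5 mm = 10.75 cm
RCF₁ = 11.18 × 10.75 × (14.24)² = 11.18 × 10.75 × 202.7776 ≈ 24,370.8 × g
RCF₂ = 11.18 × 10.75 × (21.655)² = 11.18 × 10.75 × 468.939025 ≈ 56,359.4 × g
Increase = 56,359.4 − 24,370.8 = 31,988.6

≈ 32000 x g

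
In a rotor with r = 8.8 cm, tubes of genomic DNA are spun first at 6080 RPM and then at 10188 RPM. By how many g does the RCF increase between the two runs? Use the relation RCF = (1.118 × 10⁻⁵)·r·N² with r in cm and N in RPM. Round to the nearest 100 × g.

RCF₁ = 1.118 × 10⁻⁵ × 8.8 × (6080)² = 1.118 × 10⁻⁵ × 8.8 × 36,966,400 ≈ 3,636.9 × g
RCF₂ = 1.118 × 10⁻⁵ × 8.8 × (10188)² = 1.118 × 10⁻⁵ × 8.8 × 103,795,344 ≈ 10,211.8 × g
Increase = 10,211.8 − 3,636.9 = 6,574.9

6600 g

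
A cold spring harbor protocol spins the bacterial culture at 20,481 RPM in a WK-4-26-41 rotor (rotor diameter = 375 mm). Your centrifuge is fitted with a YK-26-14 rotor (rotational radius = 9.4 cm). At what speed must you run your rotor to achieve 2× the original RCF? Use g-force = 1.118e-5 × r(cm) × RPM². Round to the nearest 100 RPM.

40900 RPM

Original rotor: r = 375 mm / 2 = 187.5 mm = 18.75 cm
RCF = 1.118 × 10⁻⁵ × r × N²
RCF_original = 1.118 × 10⁻⁵ × 18.75 × (20481)² = 1.118 × 10⁻⁵ × 18.75 × 419,471,361 ≈ 87,931.7 × g
Target RCF = 2 × 87,931.7 ≈ 175,863.4 × g
175,863.4 = 1.118 × 10⁻⁵ × 9.4 × N²
N² = 175,863.4 / (10.5092 × 10⁻⁵) = 1,673,423,286
N ≈ √1,673,423,286 ≈ 40,907.5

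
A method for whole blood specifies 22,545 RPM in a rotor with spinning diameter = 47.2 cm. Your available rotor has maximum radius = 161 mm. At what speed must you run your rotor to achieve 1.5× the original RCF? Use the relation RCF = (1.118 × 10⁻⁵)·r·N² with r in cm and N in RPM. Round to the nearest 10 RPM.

33430 RPM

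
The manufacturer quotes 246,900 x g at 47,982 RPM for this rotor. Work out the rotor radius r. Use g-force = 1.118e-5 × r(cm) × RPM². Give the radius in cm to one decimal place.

9.6 cm

246900 = 1.118 × 10⁻⁵ × r × (47982)²
r = 246900 / (1.118 × 10⁻⁵ × 2,302,272,324) = 246900 / 25739.4 ≈ 9.592 cm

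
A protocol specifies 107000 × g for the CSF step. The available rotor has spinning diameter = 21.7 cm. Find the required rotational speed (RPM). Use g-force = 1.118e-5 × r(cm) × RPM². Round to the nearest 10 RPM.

r = 21.7 / 2 = 10.85 cm
107,000 = 1.118 × 10⁻⁵ × 10.85 × N²
N² = 107,000 / (12.1303 × 10⁻⁵) = 882,088,654
N ≈ √882,088,654 ≈ 29,700.0

N ≈ 29700 RPM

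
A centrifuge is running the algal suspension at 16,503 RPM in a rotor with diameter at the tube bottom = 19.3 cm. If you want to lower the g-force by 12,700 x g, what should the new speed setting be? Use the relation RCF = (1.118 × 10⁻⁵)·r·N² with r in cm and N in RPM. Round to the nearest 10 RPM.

r = 19.3 / 2 = 9.65 cm
Current RCF = 1.118 × 10⁻⁵ × 9.65 × (16503)² = 1.118 × 10⁻⁵ × 9.65 × 272,349,009 ≈ 29,382.9 × g
Target RCF = 29,382.9 − 12,700 = 16,682.9 × g
N² = 16,682.9 / (10.7887 × 10⁻⁵) = 154,633,088
N ≈ √154,633,088 ≈ 12,435.2

12440 RPM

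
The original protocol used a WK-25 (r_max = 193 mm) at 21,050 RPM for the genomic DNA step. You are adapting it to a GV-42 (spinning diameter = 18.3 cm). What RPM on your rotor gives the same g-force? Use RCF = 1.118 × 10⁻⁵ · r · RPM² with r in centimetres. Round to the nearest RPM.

≈ 30572 RPM

Original rotor: r = 193 mm = 19.3 cm
RCF = 1.118 × 10⁻⁵ × r × N²
RCF_original = 1.118 × 10⁻⁵ × 19.3 × (21050)² = 1.118 × 10⁻⁵ × 19.3 × 443,102,500 ≈ 95,610 × g
Your rotor: r = 18.3 / 2 = 9.15 cm
95,610 = 1.118 × 10⁻⁵ × 9.15 × N²
N² = 95,610 / (10.2297 × 10⁻⁵) = 934,631,514
N ≈ √934,631,514 ≈ 30,571.7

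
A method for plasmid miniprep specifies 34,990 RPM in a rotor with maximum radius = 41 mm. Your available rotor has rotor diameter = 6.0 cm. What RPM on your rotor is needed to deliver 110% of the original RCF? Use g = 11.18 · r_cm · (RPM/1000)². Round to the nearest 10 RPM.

42900 RPM

Original rotor: r = 41 mm = 4.1 cm
RCF_original = 11.18 × 4.1 × (34.99)² = 11.18 × 4.1 × 1,224.3001 ≈ 56,119.5 × g
Target RCF = 1.1 × 56,119.5 ≈ 61,731.5 × g
Your rotor: r = 6.0 / 2 = 3 cm
61,731.5 = 11.18 × 3 × (N/1000)²
(N/1000)² = 61,731.5 / 33.54 = 1840.534
N = 1000 × √1840.534 ≈ 42,901.4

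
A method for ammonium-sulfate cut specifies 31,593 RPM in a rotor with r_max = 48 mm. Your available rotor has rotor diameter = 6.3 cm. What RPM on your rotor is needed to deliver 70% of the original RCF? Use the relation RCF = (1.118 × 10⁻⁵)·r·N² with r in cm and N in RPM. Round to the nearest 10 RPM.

≈ 32630 RPM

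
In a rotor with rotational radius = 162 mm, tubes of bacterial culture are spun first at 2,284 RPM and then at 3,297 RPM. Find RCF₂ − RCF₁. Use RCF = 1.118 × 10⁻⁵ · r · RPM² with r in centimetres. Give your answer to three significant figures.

r = 162 mm = 16.2 cm
RCF₁ = 1.118 × 10⁻⁵ × 16.2 × (2284)² = 1.118 × 10⁻⁵ × 16.2 × 5,216,656 ≈ 944.8 × g
RCF₂ = 1.118 × 10⁻⁵ × 16.2 × (3297)² = 1.118 × 10⁻⁵ × 16.2 × 10,870,209 ≈ 1,968.8 × g
Increase = 1,968.8 − 944.8 = 1,024

1020 ×g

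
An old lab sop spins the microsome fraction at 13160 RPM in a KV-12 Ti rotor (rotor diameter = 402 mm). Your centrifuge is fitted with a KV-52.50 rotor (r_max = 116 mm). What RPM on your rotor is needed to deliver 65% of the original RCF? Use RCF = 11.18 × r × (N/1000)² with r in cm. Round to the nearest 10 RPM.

Original rotor: r = 402 mm / 2 = 201 mm = 20.1 cm
RCF_original = 11.18 × 20.1 × (13.16)² = 11.18 × 20.1 × 173.1856 ≈ 38,917.9 × g
Target RCF = 0.65 × 38,917.9 ≈ 25,296.6 × g
Your rotor: r = 116 mm = 11.6 cm
25,296.6 = 11.18 × 11.6 × (N/1000)²
(N/1000)² = 25,296.6 / 129.688 = 195.0574
N = 1000 × √195.0574 ≈ 13,966.3

13970 RPM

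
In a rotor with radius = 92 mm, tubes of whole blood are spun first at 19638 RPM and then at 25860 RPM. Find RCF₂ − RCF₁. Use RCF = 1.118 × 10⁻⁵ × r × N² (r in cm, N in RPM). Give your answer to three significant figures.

29100 g

r = 92 mm = 9.2 cm
RCF₁ = 1.118 × 10⁻⁵ × 9.2 × (19638)² = 1.118 × 10⁻⁵ × 9.2 × 385,651,044 ≈ 39,666.5 × g
RCF₂ = 1.118 × 10⁻⁵ × 9.2 × (25860)² = 1.118 × 10⁻⁵ × 9.2 × 668,739,600 ≈ 68,783.9 × g
Increase = 68,783.9 − 39,666.5 = 29,117.4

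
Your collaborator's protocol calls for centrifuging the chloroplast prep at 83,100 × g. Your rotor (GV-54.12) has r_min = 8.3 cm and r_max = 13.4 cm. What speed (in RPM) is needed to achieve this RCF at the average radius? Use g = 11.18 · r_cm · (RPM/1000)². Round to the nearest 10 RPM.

r_avg = (8.3 + 13.4) / 2 = 10.85 cm
RCF = 11.18 × r × (N/1000)²
83,100 = 11.18 × 10.85 × (N/1000)²
(N/1000)² = 83,100 / 121.303 = 685.0614
N = 1000 × √685.0614 ≈ 26,173.7

26170 RPM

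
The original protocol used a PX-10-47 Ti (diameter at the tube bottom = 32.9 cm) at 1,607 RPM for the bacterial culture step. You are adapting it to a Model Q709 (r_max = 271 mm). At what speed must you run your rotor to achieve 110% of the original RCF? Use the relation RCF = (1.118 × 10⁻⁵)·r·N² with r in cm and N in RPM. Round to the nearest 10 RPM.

1310 RPM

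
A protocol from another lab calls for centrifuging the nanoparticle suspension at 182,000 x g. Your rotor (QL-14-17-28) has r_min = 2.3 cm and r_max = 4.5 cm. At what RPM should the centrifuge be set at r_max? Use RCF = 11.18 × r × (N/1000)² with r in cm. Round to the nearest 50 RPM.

Use r_max = 4.5 cm.
RCF = 11.18 × r × (N/1000)²
182,000 = 11.18 × 4.5 × (N/1000)²
(N/1000)² = 182,000 / 50.31 = 3617.571
N = 1000 × √3617.571 ≈ 60,146.2

60150 RPM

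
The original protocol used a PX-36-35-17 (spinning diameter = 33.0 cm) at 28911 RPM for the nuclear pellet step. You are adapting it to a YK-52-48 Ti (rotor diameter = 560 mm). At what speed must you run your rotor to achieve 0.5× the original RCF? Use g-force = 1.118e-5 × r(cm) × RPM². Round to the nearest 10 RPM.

15690 RPM

Original rotor: r = 33.0 / 2 = 16.5 cm
RCF = 1.118 × 10⁻⁵ × r × N²
RCF_original = 1.118 × 10⁻⁵ × 16.5 × (28911)² = 1.118 × 10⁻⁵ × 16.5 × 835,845,921 ≈ 154,188.5 × g
Target RCF = 0.5 × 154,188.5 ≈ 77,094.2 × g
Your rotor: r = 560 mm / 2 = 280 mm = 28 cm
77,094.2 = 1.118 × 10⁻⁵ × 28 × N²
N² = 77,094.2 / (31.304 × 10⁻⁵) = 246,275,875
N ≈ √246,275,875 ≈ 15,693.2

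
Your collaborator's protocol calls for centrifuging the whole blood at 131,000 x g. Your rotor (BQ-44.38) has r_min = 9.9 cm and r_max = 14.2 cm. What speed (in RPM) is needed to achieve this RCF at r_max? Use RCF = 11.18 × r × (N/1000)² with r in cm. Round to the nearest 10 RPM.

N ≈ 28730 RPM

Use r_max = 14.2 cm.
RCF = 11.18 × r × (N/1000)²
131,000 = 11.18 × 14.2 × (N/1000)²
(N/1000)² = 131,000 / 158.756 = 825.1657
N = 1000 × √825.1657 ≈ 28,725.7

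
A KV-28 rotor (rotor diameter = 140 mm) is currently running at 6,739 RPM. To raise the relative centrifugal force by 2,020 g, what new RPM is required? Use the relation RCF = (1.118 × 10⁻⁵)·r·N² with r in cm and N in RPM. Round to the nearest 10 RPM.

r = 140 mm / 2 = 70 mm = 7 cm
Current RCF = 1.118 × 10⁻⁵ × 7 × (6739)² = 1.118 × 10⁻⁵ × 7 × 45,414,121 ≈ 3,554.1 × g
Target RCF = 3,554.1 + 2,020 = 5,574.1 × g
N² = 5,574.1 / (7.826 × 10⁻⁵) = 71,225,403
N ≈ √71,225,403 ≈ 8,439.5

8440 RPM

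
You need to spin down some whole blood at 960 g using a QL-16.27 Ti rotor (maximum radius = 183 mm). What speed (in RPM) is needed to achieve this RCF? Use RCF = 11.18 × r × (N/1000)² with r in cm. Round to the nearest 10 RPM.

N ≈ 2170 RPM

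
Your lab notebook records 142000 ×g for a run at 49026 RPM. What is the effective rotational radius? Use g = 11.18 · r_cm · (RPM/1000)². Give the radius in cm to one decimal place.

RCF = 11.18 × r × (N/1000)²
142000 = 11.18 × r × (49.026)²
r = 142000 / (11.18 × 2403.548676) = 142000 / 26871.67 ≈ 5.284 cm

≈ 5.3 cm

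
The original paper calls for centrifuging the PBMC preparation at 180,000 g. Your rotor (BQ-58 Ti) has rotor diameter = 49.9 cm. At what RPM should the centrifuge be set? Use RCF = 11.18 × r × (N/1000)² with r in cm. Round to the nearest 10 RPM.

25400 RPM

r = 49.9 / 2 = 24.95 cm
RCF = 11.18 × r × (N/1000)²
180,000 = 11.18 × 24.95 × (N/1000)²
(N/1000)² = 180,000 / 278.941 = 645.2978
N = 1000 × √645.2978 ≈ 25,402.7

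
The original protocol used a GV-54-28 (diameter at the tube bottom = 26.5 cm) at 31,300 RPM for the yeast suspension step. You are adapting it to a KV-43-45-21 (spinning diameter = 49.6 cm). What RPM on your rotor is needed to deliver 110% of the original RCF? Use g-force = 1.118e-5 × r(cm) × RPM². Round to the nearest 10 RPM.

Original rotor: r = 26.5 / 2 = 13.25 cm
RCF_original = 1.118 × 10⁻⁵ × 13.25 × (31300)² = 1.118 × 10⁻⁵ × 13.25 × 979,690,000 ≈ 145,126.4 × g
Target RCF = 1.1 × 145,126.4 ≈ 159,639 × g
Your rotor: r = 49.6 / 2 = 24.8 cm
159,639 = 1.118 × 10⁻⁵ × 24.8 × N²
N² = 159,639 / (27.7264 × 10⁻⁵) = 575,765,336
N ≈ √575,765,336 ≈ 23,995.1

≈ 24000 RPM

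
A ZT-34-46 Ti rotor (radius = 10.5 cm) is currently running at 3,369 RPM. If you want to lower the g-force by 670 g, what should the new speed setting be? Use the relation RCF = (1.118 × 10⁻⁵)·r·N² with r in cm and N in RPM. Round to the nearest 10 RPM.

2380 RPM

Current RCF = 1.118 × 10⁻⁵ × 10.5 × (3369)² = 1.118 × 10⁻⁵ × 10.5 × 11,350,161 ≈ 1,332.4 × g
Target RCF = 1,332.4 − 670 = 662.4 × g
N² = 662.4 / (11.739 × 10⁻⁵) = 5,642,729
N ≈ √5,642,729 ≈ 2,375.4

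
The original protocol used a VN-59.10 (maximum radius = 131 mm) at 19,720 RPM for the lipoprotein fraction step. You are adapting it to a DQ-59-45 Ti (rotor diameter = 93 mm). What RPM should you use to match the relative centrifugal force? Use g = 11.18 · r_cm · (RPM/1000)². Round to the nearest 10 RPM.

33100 RPM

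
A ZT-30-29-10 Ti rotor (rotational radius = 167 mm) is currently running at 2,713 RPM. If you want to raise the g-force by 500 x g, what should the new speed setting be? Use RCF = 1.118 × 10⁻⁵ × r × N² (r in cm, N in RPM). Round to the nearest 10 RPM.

r = 167 mm = 16.7 cm
Current RCF = 1.118 × 10⁻⁵ × 16.7 × (2713)² = 1.118 × 10⁻⁵ × 16.7 × 7,360,369 ≈ 1,374.2 × g
Target RCF = 1,374.2 + 500 = 1,874.2 × g
N² = 1,874.2 / (18.6706 × 10⁻⁵) = 10,038,242
N ≈ √10,038,242 ≈ 3,168.3

≈ 3170 RPM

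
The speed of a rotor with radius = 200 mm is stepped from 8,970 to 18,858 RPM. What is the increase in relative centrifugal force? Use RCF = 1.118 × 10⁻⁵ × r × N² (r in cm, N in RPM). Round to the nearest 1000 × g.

r = 200 mm = 20.0 cm
RCF₁ = 1.118 × 10⁻⁵ × 20 × (8970)² = 1.118 × 10⁻⁵ × 20 × 80,460,900 ≈ 17,991.1 × g
RCF₂ = 1.118 × 10⁻⁵ × 20 × (18858)² = 1.118 × 10⁻⁵ × 20 × 355,624,164 ≈ 79,517.6 × g
Increase = 79,517.6 − 17,991.1 = 61,526.5

≈ 62000 × g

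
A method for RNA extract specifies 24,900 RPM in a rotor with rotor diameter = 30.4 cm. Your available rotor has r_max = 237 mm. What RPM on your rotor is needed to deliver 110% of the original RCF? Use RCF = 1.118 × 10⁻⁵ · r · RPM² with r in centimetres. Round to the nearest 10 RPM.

Original rotor: r = 30.4 / 2 = 15.2 cm
RCF_original = 1.118 × 10⁻⁵ × 15.2 × (24900)² = 1.118 × 10⁻⁵ × 15.2 × 620,010,000 ≈ 105,362 × g
Target RCF = 1.1 × 105,362 ≈ 115,898.2 × g
Your rotor: r = 237 mm = 23.7 cm
115,898.2 = 1.118 × 10⁻⁵ × 23.7 × N²
N² = 115,898.2 / (26.4966 × 10⁻⁵) = 437,407,818
N ≈ √437,407,818 ≈ 20,914.3

≈ 20910 RPM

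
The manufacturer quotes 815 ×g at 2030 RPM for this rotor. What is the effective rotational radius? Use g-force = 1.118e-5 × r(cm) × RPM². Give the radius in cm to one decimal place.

≈ 17.7 cm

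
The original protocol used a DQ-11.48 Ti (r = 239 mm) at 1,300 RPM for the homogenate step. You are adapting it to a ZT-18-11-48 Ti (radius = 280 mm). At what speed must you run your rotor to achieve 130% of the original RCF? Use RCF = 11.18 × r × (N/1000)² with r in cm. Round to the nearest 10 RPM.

Original rotor: r = 239 mm = 23.9 cm
RCF = 11.18 × r × (N/1000)²
RCF_original = 11.18 × 23.9 × (1.3)² = 11.18 × 23.9 × 1.69 ≈ 451.6 × g
Target RCF = 1.3 × 451.6 ≈ 587.1 × g
Your rotor: r = 280 mm = 28.0 cm
587.1 = 11.18 × 28 × (N/1000)²
(N/1000)² = 587.1 / 313.04 = 1.875479
N = 1000 × √1.875479 ≈ 1,369.5

1370 RPM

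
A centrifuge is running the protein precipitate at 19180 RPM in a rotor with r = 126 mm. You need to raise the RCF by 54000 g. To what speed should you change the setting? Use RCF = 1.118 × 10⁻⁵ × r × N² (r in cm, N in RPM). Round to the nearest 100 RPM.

r = 126 mm = 12.6 cm
Current RCF = 1.118 × 10⁻⁵ × 12.6 × (19180)² = 1.118 × 10⁻⁵ × 12.6 × 367,872,400 ≈ 51,821.4 × g
Target RCF = 51,821.4 + 54,000 = 105,821.4 × g
N² = 105,821.4 / (14.0868 × 10⁻⁵) = 751,209,643
N ≈ √751,209,643 ≈ 27,408.2

N₂ ≈ 27400 RPM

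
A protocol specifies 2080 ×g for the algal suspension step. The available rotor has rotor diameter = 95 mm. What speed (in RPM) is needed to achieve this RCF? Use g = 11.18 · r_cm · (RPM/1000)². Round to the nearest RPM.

r = 95 mm / 2 = 47.5 mm = 4.75 cm
2,080 = 11.18 × 4.75 × (N/1000)²
(N/1000)² = 2,080 / 53.105 = 39.16769
N = 1000 × √39.16769 ≈ 6,258.4

6258 RPM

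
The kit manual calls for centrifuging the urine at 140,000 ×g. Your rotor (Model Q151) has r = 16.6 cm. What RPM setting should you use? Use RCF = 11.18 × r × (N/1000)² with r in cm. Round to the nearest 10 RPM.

RCF = 11.18 × r × (N/1000)²
140,000 = 11.18 × 16.6 × (N/1000)²
(N/1000)² = 140,000 / 185.588 = 754.3591
N = 1000 × √754.3591 ≈ 27,465.6

27470 RPM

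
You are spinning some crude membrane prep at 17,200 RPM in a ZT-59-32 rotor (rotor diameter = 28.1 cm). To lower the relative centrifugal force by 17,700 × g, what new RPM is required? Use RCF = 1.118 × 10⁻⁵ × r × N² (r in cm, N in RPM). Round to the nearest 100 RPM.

r = 28.1 / 2 = 14.05 cm
Current RCF = 1.118 × 10⁻⁵ × 14.05 × (17200)² = 1.118 × 10⁻⁵ × 14.05 × 295,840,000 ≈ 46,470.3 × g
Target RCF = 46,470.3 − 17,700 = 28,770.3 × g
N² = 28,770.3 / (15.7079 × 10⁻⁵) = 183,158,156
N ≈ √183,158,156 ≈ 13,533.6

13500 RPM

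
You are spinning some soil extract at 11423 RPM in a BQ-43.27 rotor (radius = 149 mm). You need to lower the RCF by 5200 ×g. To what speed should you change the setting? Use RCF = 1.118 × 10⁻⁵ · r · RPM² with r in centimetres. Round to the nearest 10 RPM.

≈ 9960 RPM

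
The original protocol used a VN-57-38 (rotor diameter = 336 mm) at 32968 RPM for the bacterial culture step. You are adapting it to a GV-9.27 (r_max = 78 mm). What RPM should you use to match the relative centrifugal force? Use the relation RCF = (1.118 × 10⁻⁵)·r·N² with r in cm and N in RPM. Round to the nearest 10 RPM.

≈ 48380 RPM

Original rotor: r = 336 mm / 2 = 168 mm = 16.8 cm
RCF_original = 1.118 × 10⁻⁵ × 16.8 × (32968)² = 1.118 × 10⁻⁵ × 16.8 × 1,086,889,024 ≈ 204,143.8 × g
Your rotor: r = 78 mm = 7.8 cm
204,143.8 = 1.118 × 10⁻⁵ × 7.8 × N²
N² = 204,143.8 / (8.7204 × 10⁻⁵) = 2,340,991,239
N ≈ √2,340,991,239 ≈ 48,383.8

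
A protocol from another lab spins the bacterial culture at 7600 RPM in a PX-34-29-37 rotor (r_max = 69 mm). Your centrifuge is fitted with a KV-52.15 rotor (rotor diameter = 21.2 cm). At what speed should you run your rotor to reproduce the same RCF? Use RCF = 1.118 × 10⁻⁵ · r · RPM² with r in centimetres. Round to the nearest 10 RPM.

Original rotor: r = 69 mm = 6.9 cm
RCF_original = 1.118 × 10⁻⁵ × 6.9 × (7600)² = 1.118 × 10⁻⁵ × 6.9 × 57,760,000 ≈ 4,455.7 × g
Your rotor: r = 21.2 / 2 = 10.6 cm
4,455.7 = 1.118 × 10⁻⁵ × 10.6 × N²
N² = 4,455.7 / (11.8508 × 10⁻⁵) = 37,598,306
N ≈ √37,598,306 ≈ 6,131.7

≈ 6130 RPM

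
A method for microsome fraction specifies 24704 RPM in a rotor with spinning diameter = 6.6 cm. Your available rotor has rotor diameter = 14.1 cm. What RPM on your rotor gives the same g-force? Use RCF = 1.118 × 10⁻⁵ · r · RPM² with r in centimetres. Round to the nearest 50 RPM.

Original rotor: r = 6.6 / 2 = 3.3 cm
RCF_original = 1.118 × 10⁻⁵ × 3.3 × (24704)² = 1.118 × 10⁻⁵ × 3.3 × 610,287,616 ≈ 22,516 × g
Your rotor: r = 14.1 / 2 = 7.05 cm
22,516 = 1.118 × 10⁻⁵ × 7.05 × N²
N² = 22,516 / (7.8819 × 10⁻⁵) = 285,667,161
N ≈ √285,667,161 ≈ 16,901.7

16900 RPM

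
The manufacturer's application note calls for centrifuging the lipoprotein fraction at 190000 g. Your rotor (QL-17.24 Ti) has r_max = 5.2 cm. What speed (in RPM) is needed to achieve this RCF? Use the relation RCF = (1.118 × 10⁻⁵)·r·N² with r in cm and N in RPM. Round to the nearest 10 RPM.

≈ 57170 RPM

RCF = 1.118 × 10⁻⁵ × r × N²
190,000 = 1.118 × 10⁻⁵ × 5.2 × N²
N² = 190,000 / (5.8136 × 10⁻⁵) = 3,268,198,706
N ≈ √3,268,198,706 ≈ 57,168.2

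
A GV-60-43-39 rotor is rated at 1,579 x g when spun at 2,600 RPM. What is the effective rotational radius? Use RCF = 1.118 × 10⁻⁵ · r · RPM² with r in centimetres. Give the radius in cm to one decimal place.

RCF = 1.118 × 10⁻⁵ × r × N²
1579 = 1.118 × 10⁻⁵ × r × (2600)²
r = 1579 / (1.118 × 10⁻⁵ × 6,760,000) = 1579 / 75.5768 ≈ 20.893 cm

20.9 cm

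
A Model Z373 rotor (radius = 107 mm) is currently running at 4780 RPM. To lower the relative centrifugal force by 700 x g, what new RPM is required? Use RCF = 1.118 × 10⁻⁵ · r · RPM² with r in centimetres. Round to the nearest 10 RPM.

≈ 4120 RPM

r = 107 mm = 10.7 cm
Current RCF = 1.118 × 10⁻⁵ × 10.7 × (4780)² = 1.118 × 10⁻⁵ × 10.7 × 22,848,400 ≈ 2,733.3 × g
Target RCF = 2,733.3 − 700 = 2,033.3 × g
N² = 2,033.3 / (11.9626 × 10⁻⁵) = 16,997,141
N ≈ √16,997,141 ≈ 4,122.8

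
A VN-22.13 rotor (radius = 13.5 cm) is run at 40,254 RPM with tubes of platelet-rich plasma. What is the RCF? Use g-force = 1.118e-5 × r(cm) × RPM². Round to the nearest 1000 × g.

RCF = 1.118 × 10⁻⁵ × r × N²
RCF = 1.118 × 10⁻⁵ × 13.5 × (40254)² = 1.118 × 10⁻⁵ × 13.5 × 1,620,384,516 ≈ 244,564.6 × g

245000 × g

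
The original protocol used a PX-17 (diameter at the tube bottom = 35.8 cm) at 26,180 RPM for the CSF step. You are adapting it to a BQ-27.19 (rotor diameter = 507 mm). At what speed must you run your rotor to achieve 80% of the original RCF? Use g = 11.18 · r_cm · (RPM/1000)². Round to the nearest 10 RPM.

19680 RPM

Original rotor: r = 35.8 / 2 = 17.9 cm
RCF = 11.18 × r × (N/1000)²
RCF_original = 11.18 × 17.9 × (26.18)² = 11.18 × 17.9 × 685.3924 ≈ 137,162.1 × g
Target RCF = 0.8 × 137,162.1 ≈ 109,729.7 × g
Your rotor: r = 507 mm / 2 = 253.5 mm = 25.35 cm
109,729.7 = 11.18 × 25.35 × (N/1000)²
(N/1000)² = 109,729.7 / 283.413 = 387.1724
N = 1000 × √387.1724 ≈ 19,676.7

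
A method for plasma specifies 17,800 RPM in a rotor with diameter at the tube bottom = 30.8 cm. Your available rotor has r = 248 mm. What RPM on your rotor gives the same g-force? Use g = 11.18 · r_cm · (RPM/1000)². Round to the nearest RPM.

≈ 14027 RPM

Original rotor: r = 30.8 / 2 = 15.4 cm
RCF = 11.18 × r × (N/1000)²
RCF_original = 11.18 × 15.4 × (17.8)² = 11.18 × 15.4 × 316.84 ≈ 54,551 × g
Your rotor: r = 248 mm = 24.8 cm
54,551 = 11.18 × 24.8 × (N/1000)²
(N/1000)² = 54,551 / 277.264 = 196.7475
N = 1000 × √196.7475 ≈ 14,026.7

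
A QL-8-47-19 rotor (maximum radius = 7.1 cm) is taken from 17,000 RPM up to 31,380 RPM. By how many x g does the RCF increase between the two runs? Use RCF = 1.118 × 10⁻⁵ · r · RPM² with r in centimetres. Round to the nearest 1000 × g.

55000 x g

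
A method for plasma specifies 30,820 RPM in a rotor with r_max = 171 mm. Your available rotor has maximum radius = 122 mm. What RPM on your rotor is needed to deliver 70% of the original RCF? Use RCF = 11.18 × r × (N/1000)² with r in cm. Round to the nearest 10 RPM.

Original rotor: r = 171 mm = 17.1 cm
RCF = 11.18 × r × (N/1000)²
RCF_original = 11.18 × 17.1 × (30.82)² = 11.18 × 17.1 × 949.8724 ≈ 181,594.7 × g
Target RCF = 0.7 × 181,594.7 ≈ 127,116.3 × g
Your rotor: r = 122 mm = 12.2 cm
127,116.3 = 11.18 × 12.2 × (N/1000)²
(N/1000)² = 127,116.3 / 136.396 = 931.965
N = 1000 × √931.965 ≈ 30,528.1

≈ 30530 RPM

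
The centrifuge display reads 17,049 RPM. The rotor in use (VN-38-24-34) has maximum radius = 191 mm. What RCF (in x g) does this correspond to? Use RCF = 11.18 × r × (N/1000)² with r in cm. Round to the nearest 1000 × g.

r = 191 mm = 19.1 cm
RCF = 11.18 × r × (N/1000)²
RCF = 11.18 × 19.1 × (17.049)² = 11.18 × 19.1 × 290.668401 ≈ 62,068.7 × g

RCF ≈ 62000 x g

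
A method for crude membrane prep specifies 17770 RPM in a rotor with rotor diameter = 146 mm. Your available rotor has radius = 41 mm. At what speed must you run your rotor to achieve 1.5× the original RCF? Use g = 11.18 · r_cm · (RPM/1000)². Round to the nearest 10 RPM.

Original rotor: r = 146 mm / 2 = 73 mm = 7.3 cm
RCF_original = 11.18 × 7.3 × (17.77)² = 11.18 × 7.3 × 315.7729 ≈ 25,771.5 × g
Target RCF = 1.5 × 25,771.5 ≈ 38,657.2 × g
Your rotor: r = 41 mm = 4.1 cm
38,657.2 = 11.18 × 4.1 × (N/1000)²
(N/1000)² = 38,657.2 / 45.838 = 843.344
N = 1000 × √843.344 ≈ 29,040.4

29040 RPM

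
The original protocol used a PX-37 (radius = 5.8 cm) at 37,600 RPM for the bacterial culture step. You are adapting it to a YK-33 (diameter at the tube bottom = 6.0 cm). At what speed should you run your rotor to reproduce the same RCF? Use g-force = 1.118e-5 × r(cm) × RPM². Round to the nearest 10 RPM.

≈ 52280 RPM

RCF_original = 1.118 × 10⁻⁵ × 5.8 × (37600)² = 1.118 × 10⁻⁵ × 5.8 × 1,413,760,000 ≈ 91,673.9 × g
Your rotor: r = 6.0 / 2 = 3 cm
91,673.9 = 1.118 × 10⁻⁵ × 3 × N²
N² = 91,673.9 / (3.354 × 10⁻⁵) = 2,733,270,722
N ≈ √2,733,270,722 ≈ 52,280.7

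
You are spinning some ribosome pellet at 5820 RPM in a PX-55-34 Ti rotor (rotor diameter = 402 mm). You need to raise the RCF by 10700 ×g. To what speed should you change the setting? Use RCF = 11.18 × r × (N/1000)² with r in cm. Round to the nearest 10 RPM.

≈ 9030 RPM

r = 402 mm / 2 = 201 mm = 20.1 cm
Current RCF = 11.18 × 20.1 × (5.82)² = 11.18 × 20.1 × 33.8724 ≈ 7,611.7 × g
Target RCF = 7,611.7 + 10,700 = 18,311.7 × g
(N/1000)² = 18,311.7 / 224.718 = 81.48746
N = 1000 × √81.48746 ≈ 9,027.0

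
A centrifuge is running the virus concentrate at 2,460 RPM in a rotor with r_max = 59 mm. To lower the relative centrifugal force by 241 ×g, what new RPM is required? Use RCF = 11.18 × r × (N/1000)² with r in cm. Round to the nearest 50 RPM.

r = 59 mm = 5.9 cm
Current RCF = 11.18 × 5.9 × (2.46)² = 11.18 × 5.9 × 6.0516 ≈ 399.2 × g
Target RCF = 399.2 − 241 = 158.2 × g
(N/1000)² = 158.2 / 65.962 = 2.398351
N = 1000 × √2.398351 ≈ 1,548.7

1550 RPM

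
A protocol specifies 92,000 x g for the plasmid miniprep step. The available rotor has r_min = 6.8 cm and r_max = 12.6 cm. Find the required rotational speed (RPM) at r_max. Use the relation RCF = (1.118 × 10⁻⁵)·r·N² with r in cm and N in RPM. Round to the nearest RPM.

25556 RPM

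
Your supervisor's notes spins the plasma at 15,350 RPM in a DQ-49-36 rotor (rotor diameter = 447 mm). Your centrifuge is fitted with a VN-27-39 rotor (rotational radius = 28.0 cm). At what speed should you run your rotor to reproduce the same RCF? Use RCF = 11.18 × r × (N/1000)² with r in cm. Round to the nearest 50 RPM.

Original rotor: r = 447 mm / 2 = 223.5 mm = 22.35 cm
RCF = 11.18 × r × (N/1000)²
RCF_original = 11.18 × 22.35 × (15.35)² = 11.18 × 22.35 × 235.6225 ≈ 58,875.7 × g
58,875.7 = 11.18 × 28 × (N/1000)²
(N/1000)² = 58,875.7 / 313.04 = 188.0772
N = 1000 × √188.0772 ≈ 13,714.1

≈ 13700 RPM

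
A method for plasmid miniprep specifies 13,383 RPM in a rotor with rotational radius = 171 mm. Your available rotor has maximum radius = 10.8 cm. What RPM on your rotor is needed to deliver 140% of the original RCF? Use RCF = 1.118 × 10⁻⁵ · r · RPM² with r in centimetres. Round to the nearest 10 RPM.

≈ 19930 RPM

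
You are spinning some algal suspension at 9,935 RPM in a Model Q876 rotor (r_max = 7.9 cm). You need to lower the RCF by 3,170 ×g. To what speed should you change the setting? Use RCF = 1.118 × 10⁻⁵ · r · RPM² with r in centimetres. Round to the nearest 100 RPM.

≈ 7900 RPM

Current RCF = 1.118 × 10⁻⁵ × 7.9 × (9935)² = 1.118 × 10⁻⁵ × 7.9 × 98,704,225 ≈ 8,717.8 × g
Target RCF = 8,717.8 − 3,170 = 5,547.8 × g
N² = 5,547.8 / (8.8322 × 10⁻⁵) = 62,813,342
N ≈ √62,813,342 ≈ 7,925.5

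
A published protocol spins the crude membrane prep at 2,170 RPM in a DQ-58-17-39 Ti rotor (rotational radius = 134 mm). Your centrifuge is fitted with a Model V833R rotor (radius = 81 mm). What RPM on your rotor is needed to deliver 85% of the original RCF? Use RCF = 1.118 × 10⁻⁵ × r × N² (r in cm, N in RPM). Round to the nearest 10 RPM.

2570 RPM

Original rotor: r = 134 mm = 13.4 cm
RCF = 1.118 × 10⁻⁵ × r × N²
RCF_original = 1.118 × 10⁻⁵ × 13.4 × (2170)² = 1.118 × 10⁻⁵ × 13.4 × 4,708,900 ≈ 705.4 × g
Target RCF = 0.85 × 705.4 ≈ 599.6 × g
Your rotor: r = 81 mm = 8.1 cm
599.6 = 1.118 × 10⁻⁵ × 8.1 × N²
N² = 599.6 / (9.0558 × 10⁻⁵) = 6,621,171
N ≈ √6,621,171 ≈ 2,573.2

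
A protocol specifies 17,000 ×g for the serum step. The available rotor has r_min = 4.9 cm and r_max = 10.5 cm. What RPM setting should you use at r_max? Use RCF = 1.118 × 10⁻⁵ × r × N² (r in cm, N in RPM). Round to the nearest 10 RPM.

12030 RPM

Use r_max = 10.5 cm.
RCF = 1.118 × 10⁻⁵ × r × N²
17,000 = 1.118 × 10⁻⁵ × 10.5 × N²
N² = 17,000 / (11.739 × 10⁻⁵) = 144,816,424
N ≈ √144,816,424 ≈ 12,034.0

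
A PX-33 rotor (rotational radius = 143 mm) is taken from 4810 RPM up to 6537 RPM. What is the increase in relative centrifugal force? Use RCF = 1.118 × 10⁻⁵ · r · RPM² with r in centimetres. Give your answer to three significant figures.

≈ 3130 x g

r = 143 mm = 14.3 cm
RCF₁ = 1.118 × 10⁻⁵ × 14.3 × (4810)² = 1.118 × 10⁻⁵ × 14.3 × 23,136,100 ≈ 3,698.9 × g
RCF₂ = 1.118 × 10⁻⁵ × 14.3 × (6537)² = 1.118 × 10⁻⁵ × 14.3 × 42,732,369 ≈ 6,831.8 × g
Increase = 6,831.8 − 3,698.9 = 3,132.9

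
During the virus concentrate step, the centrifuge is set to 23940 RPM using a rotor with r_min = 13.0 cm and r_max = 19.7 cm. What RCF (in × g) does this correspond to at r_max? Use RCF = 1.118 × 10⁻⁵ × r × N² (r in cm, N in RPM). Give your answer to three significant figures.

Use r_max = 19.7 cm.
RCF = 1.118 × 10⁻⁵ × r × N²
RCF = 1.118 × 10⁻⁵ × 19.7 × (23940)² = 1.118 × 10⁻⁵ × 19.7 × 573,123,600 ≈ 126,228.2 × g

RCF ≈ 126000 × g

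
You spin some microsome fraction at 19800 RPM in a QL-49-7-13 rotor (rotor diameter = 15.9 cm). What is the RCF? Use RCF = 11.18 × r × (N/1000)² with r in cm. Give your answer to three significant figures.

r = 15.9 / 2 = 7.95 cm
RCF = 11.18 × 7.95 × (19.8)² = 11.18 × 7.95 × 392.04 ≈ 34,844.9 × g

≈ 34800 ×g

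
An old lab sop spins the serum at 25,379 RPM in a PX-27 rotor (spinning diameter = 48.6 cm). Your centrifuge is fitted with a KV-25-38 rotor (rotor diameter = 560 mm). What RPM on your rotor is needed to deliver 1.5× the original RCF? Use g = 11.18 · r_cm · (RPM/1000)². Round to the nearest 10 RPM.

Original rotor: r = 48.6 / 2 = 24.3 cm
RCF_original = 11.18 × 24.3 × (25.379)² = 11.18 × 24.3 × 644.093641 ≈ 174,983.5 × g
Target RCF = 1.5 × 174,983.5 ≈ 262,475.2 × g
Your rotor: r = 560 mm / 2 = 280 mm = 28 cm
262,475.2 = 11.18 × 28 × (N/1000)²
(N/1000)² = 262,475.2 / 313.04 = 838.4718
N = 1000 × √838.4718 ≈ 28,956.4

≈ 28960 RPM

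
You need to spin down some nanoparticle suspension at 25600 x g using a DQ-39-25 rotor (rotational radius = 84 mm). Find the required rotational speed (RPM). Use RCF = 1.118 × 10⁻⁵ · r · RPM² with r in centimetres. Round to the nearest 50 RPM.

≈ 16500 RPM

r = 84 mm = 8.4 cm
25,600 = 1.118 × 10⁻⁵ × 8.4 × N²
N² = 25,600 / (9.3912 × 10⁻⁵) = 272,595,621
N ≈ √272,595,621 ≈ 16,510.5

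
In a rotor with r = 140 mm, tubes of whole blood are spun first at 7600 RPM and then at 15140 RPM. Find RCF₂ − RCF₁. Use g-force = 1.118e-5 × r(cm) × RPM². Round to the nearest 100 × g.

26800 × g

r = 140 mm = 14.0 cm
RCF₁ = 1.118 × 10⁻⁵ × 14 × (7600)² = 1.118 × 10⁻⁵ × 14 × 57,760,000 ≈ 9,040.6 × g
RCF₂ = 1.118 × 10⁻⁵ × 14 × (15140)² = 1.118 × 10⁻⁵ × 14 × 229,219,600 ≈ 35,877.5 × g
Increase = 35,877.5 − 9,040.6 = 26,836.9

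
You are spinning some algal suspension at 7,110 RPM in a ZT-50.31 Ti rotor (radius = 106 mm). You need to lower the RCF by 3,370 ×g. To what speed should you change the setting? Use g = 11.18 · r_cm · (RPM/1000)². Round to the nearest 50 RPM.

r = 106 mm = 10.6 cm
Current RCF = 11.18 × 10.6 × (7.11)² = 11.18 × 10.6 × 50.5521 ≈ 5,990.8 × g
Target RCF = 5,990.8 − 3,370 = 2,620.8 × g
(N/1000)² = 2,620.8 / 118.508 = 22.11496
N = 1000 × √22.11496 ≈ 4,702.7

4700 RPM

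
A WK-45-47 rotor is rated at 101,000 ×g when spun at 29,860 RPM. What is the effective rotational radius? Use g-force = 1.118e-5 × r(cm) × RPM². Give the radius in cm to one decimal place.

r ≈ 10.1 cm

101000 = 1.118 × 10⁻⁵ × r × (29860)²
r = 101000 / (1.118 × 10⁻⁵ × 891,619,600) = 101000 / 9968.307 ≈ 10.132 cm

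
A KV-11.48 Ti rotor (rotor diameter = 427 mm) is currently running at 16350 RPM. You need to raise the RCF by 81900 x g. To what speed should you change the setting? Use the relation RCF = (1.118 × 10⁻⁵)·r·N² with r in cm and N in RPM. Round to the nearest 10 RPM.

N₂ ≈ 24710 RPM

r = 427 mm / 2 = 213.5 mm = 21.35 cm
Current RCF = 1.118 × 10⁻⁵ × 21.35 × (16350)² = 1.118 × 10⁻⁵ × 21.35 × 267,322,500 ≈ 63,808 × g
Target RCF = 63,808 + 81,900 = 145,708 × g
N² = 145,708 / (23.8693 × 10⁻⁵) = 610,441,027
N ≈ √610,441,027 ≈ 24,707.1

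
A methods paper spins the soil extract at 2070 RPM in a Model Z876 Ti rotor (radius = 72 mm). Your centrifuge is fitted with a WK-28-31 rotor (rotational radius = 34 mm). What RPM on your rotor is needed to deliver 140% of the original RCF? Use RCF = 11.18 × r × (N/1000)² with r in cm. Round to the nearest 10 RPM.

≈ 3560 RPM

Original rotor: r = 72 mm = 7.2 cm
RCF = 11.18 × r × (N/1000)²
RCF_original = 11.18 × 7.2 × (2.07)² = 11.18 × 7.2 × 4.2849 ≈ 344.9 × g
Target RCF = 1.4 × 344.9 ≈ 482.9 × g
Your rotor: r = 34 mm = 3.4 cm
482.9 = 11.18 × 3.4 × (N/1000)²
(N/1000)² = 482.9 / 38.012 = 12.70388
N = 1000 × √12.70388 ≈ 3,564.3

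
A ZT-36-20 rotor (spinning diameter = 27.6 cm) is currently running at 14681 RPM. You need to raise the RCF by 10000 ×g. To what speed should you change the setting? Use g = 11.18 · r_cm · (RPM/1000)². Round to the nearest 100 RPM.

≈ 16700 RPM

r = 27.6 / 2 = 13.8 cm
Current RCF = 11.18 × 13.8 × (14.681)² = 11.18 × 13.8 × 215.531761 ≈ 33,253.1 × g
Target RCF = 33,253.1 + 10,000 = 43,253.1 × g
(N/1000)² = 43,253.1 / 154.284 = 280.3473
N = 1000 × √280.3473 ≈ 16,743.6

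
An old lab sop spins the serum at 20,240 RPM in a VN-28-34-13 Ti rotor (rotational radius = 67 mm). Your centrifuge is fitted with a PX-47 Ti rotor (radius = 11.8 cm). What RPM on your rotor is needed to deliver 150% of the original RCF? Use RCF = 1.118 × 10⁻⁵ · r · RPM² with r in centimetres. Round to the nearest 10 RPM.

≈ 18680 RPM

Original rotor: r = 67 mm = 6.7 cm
RCF_original = 1.118 × 10⁻⁵ × 6.7 × (20240)² = 1.118 × 10⁻⁵ × 6.7 × 409,657,600 ≈ 30,685.8 × g
Target RCF = 1.5 × 30,685.8 ≈ 46,028.7 × g
46,028.7 = 1.118 × 10⁻⁵ × 11.8 × N²
N² = 46,028.7 / (13.1924 × 10⁻⁵) = 348,903,156
N ≈ √348,903,156 ≈ 18,678.9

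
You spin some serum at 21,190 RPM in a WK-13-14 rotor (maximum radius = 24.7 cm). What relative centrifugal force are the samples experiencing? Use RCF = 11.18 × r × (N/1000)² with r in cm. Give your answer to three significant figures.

RCF = 11.18 × r × (N/1000)²
RCF = 11.18 × 24.7 × (21.19)² = 11.18 × 24.7 × 449.0161 ≈ 123,994 × g

≈ 124000 g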